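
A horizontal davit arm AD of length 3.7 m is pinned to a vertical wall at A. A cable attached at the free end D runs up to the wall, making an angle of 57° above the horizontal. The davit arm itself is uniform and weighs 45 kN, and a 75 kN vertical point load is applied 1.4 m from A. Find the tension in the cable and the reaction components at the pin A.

T = 60.67 kN, A_x = 33.04 kN, A_y = 69.12 kN

ΣM about A: T·sin57°·3.7 − 45·1.85 − 75·1.4 = 0 → T = 188.25/(3.7·0.838671) = 60.6655 ≈ 60.67 kN.
ΣF_x = 0: A_x − T·cos57° = 0 → A_x = 60.6655 × 0.544639 = 33.04 kN.
ΣF_y = 0: A_y + T·sin57° − 45 − 75 = 0 → A_y = 120 − 60.6655 × 0.838671 = 69.12 kN.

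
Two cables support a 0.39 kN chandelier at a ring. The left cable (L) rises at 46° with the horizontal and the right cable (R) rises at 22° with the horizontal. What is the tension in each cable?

ΣF_x = 0: −T_L·cos46° + T_R·cos22° = 0 → T_R = 0.749213·T_L.
ΣF_y = 0: T_L·sin46° + T_R·sin22° = 0.39.
Substitute: T_L·(0.71934 + 0.749213·0.374607) = 0.39 → T_L = 0.3900 kN.
Then T_R = 0.749213 × 0.39 = 0.2922 kN.

T_L = 0.3900 kN, T_R = 0.2922 kN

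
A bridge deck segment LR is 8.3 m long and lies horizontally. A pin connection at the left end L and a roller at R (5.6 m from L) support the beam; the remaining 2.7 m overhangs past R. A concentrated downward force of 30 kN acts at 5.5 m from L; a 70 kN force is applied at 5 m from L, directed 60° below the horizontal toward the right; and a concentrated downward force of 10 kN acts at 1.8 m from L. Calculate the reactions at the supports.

L_x = -35.00 kN, L_y = 13.82 kN, R_y = 86.81 kN

ΣM about L: R_y·5.6 − 30·5.5 − 70·sin60°·5 − 10·1.8 = 0 → R_y = 486.109/5.6 = 86.8052 ≈ 86.81 kN.
ΣF_y = 0: L_y + 86.8052 − 30 − 70·sin60° − 10 = 0 → L_y = 13.82 kN.
ΣF_x = 0: L_x + 70·cos60° = 0 → L_x = -35.00 kN.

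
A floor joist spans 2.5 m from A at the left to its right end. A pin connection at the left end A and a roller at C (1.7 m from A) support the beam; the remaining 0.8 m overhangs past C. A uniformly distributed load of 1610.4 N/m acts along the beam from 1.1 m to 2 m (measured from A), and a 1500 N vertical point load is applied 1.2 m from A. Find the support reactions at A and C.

Resultant of the distributed load: 1610.4 × 0.9 = 1449.36 N at 1.55 m from A.
Taking moments about A: C_y·1.7 − (1610.4·0.9)·1.55 − 1500·1.2 = 0 → C_y = 4046.508/1.7 = 2380.3 ≈ 2380 N.
ΣF_y = 0: A_y + 2380.3 − 1610.4·0.9 − 1500 = 0 → A_y = 569.1 N.
ΣF_x = 0: no horizontal applied forces, so A_x = 0.

A_x = 0, A_y = 569.1 N, C_y = 2380 N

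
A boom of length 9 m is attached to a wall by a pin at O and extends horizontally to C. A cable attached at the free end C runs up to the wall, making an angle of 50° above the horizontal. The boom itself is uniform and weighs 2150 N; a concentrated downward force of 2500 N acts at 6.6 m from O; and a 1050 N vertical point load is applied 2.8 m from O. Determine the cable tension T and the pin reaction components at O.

ΣM about O: T·sin50°·9 − 2150·4.5 − 2500·6.6 − 1050·2.8 = 0 → T = 29115/(9·0.766044) = 4223 N.
ΣF_x = 0: O_x − T·cos50° = 0 → O_x = 4223 × 0.642788 = 2714 N.
ΣF_y = 0: O_y + T·sin50° − 2150 − 2500 − 1050 = 0 → O_y = 5700 − 4223 × 0.766044 = 2465 N.

T = 4223 N, O_x = 2714 N, O_y = 2465 N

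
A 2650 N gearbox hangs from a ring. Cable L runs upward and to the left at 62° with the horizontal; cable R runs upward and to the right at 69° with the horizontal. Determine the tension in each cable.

T_L = 1258 N, T_R = 1648 N

ΣF_x = 0: −T_L·cos62° + T_R·cos69° = 0 → T_R = 1.31003·T_L.
ΣF_y = 0: T_L·sin62° + T_R·sin69° = 2650.
Substitute: T_L·(0.882948 + 1.31003·0.93358) = 2650 → T_L = 1258.33 ≈ 1258 N.
Then T_R = 1.31003 × 1258.33 = 1648 N.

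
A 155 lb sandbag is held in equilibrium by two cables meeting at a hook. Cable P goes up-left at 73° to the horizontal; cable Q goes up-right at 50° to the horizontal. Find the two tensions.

ΣF_x = 0: −T_P·cos73° + T_Q·cos50° = 0 → T_Q = 0.45485·T_P.
ΣF_y = 0: T_P·sin73° + T_Q·sin50° = 155.
Substitute: T_P·(0.956305 + 0.45485·0.766044) = 155 → T_P = 118.798 ≈ 118.8 lb.
Then T_Q = 0.45485 × 118.798 = 54.04 lb.

T_P = 118.8 lb, T_Q = 54.04 lb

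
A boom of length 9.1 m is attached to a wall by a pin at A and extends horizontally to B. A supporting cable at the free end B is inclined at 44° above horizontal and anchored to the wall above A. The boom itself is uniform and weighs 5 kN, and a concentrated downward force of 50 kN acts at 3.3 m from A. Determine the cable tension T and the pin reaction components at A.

ΣM about A: T·sin44°·9.1 − 5·4.55 − 50·3.3 = 0 → T = 187.75/(9.1·0.694658) = 29.7008 ≈ 29.70 kN.
ΣF_x = 0: A_x − T·cos44° = 0 → A_x = 29.7008 × 0.71934 = 21.36 kN.
ΣF_y = 0: A_y + T·sin44° − 5 − 50 = 0 → A_y = 55 − 29.7008 × 0.694658 = 34.37 kN.

T = 29.70 kN, A_x = 21.36 kN, A_y = 34.37 kN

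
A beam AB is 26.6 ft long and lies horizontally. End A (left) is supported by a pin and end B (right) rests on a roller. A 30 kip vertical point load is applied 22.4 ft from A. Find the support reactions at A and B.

ΣM about A: B_y·26.6 − 30·22.4 = 0 → B_y = 672/26.6 = 25.2632 ≈ 25.26 kip.
ΣF_y = 0: A_y + 25.2632 − 30 = 0 → A_y = 4.737 kip.
ΣF_x = 0: no horizontal applied forces, so A_x = 0.

A_x = 0, A_y = 4.737 kip, B_y = 25.26 kip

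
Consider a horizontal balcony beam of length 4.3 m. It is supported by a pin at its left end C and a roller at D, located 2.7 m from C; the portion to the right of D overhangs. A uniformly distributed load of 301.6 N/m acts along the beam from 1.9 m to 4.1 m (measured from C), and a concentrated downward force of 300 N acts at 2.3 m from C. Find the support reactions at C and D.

C_x = 0, C_y = -29.28 N, D_y = 992.8 N

Resultant of the distributed load: 301.6 × 2.2 = 663.52 N at 3 m from C.
Moments about C: D_y·2.7 − (301.6·2.2)·3 − 300·2.3 = 0 → D_y = 2680.56/2.7 = 992.8 N.
ΣF_y = 0: C_y + 992.8 − 301.6·2.2 − 300 = 0 → C_y = -29.28 N.
ΣF_x = 0: no horizontal applied forces, so C_x = 0.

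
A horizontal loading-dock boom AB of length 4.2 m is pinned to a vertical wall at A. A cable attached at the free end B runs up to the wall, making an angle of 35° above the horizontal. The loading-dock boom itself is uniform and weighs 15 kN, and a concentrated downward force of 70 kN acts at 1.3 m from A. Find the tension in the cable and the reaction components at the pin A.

T = 50.85 kN, A_x = 41.65 kN, A_y = 55.83 kN

ΣM about A: T·sin35°·4.2 − 15·2.1 − 70·1.3 = 0 → T = 122.5/(4.2·0.573576) = 50.8506 ≈ 50.85 kN.
ΣF_x = 0: A_x − T·cos35° = 0 → A_x = 50.8506 × 0.819152 = 41.65 kN.
ΣF_y = 0: A_y + T·sin35° − 15 − 70 = 0 → A_y = 85 − 50.8506 × 0.573576 = 55.83 kN.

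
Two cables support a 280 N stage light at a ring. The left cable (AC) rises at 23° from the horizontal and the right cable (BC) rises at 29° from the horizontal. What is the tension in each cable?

T_AC = 310.8 N, T_BC = 327.1 N

ΣF_x = 0: −T_AC·cos23° + T_BC·cos29° = 0 → T_BC = 1.05246·T_AC.
ΣF_y = 0: T_AC·sin23° + T_BC·sin29° = 280.
Substitute: T_AC·(0.390731 + 1.05246·0.48481) = 280 → T_AC = 310.775 ≈ 310.8 N.
Then T_BC = 1.05246 × 310.775 = 327.1 N.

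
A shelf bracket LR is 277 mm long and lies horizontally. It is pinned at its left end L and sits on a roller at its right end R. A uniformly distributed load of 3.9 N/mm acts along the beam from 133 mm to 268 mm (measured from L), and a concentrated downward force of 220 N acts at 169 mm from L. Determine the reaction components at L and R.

L_x = 0, L_y = 231.2 N, R_y = 515.3 N

Resultant of the distributed load: 3.9 × 135 = 526.5 N at 200.5 mm from L.
Taking moments about L: R_y·277 − (3.9·135)·200.5 − 220·169 = 0 → R_y = 142743.25/277 = 515.319 ≈ 515.3 N.
ΣF_y = 0: L_y + 515.319 − 3.9·135 − 220 = 0 → L_y = 231.2 N.
ΣF_x = 0: no horizontal applied forces, so L_x = 0.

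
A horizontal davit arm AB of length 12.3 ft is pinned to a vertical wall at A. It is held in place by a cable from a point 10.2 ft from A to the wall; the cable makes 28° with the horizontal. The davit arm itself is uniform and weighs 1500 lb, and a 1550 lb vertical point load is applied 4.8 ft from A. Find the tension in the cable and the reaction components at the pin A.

T = 3480 lb, A_x = 3073 lb, A_y = 1416 lb

ΣM about A: T·sin28°·10.2 − 1500·6.15 − 1550·4.8 = 0 → T = 16665/(10.2·0.469472) = 3480.13 ≈ 3480 lb.
ΣF_x = 0: A_x − T·cos28° = 0 → A_x = 3480.13 × 0.882948 = 3073 lb.
ΣF_y = 0: A_y + T·sin28° − 1500 − 1550 = 0 → A_y = 3050 − 3480.13 × 0.469472 = 1416 lb.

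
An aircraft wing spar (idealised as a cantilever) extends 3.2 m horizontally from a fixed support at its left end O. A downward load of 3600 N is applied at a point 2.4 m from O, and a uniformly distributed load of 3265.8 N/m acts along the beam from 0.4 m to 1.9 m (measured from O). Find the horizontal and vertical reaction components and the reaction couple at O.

Resultant of the distributed load: 3265.8 × 1.5 = 4898.7 N at 1.15 m from O.
ΣF_x = 0: O_x = 0.
ΣF_y = 0: O_y − 3600 − 3265.8·1.5 = 0 → O_y = 8499 N.
ΣM about O: M_O − 3600·2.4 − (3265.8·1.5)·1.15 = 0 → M_O = 14270 N·m.

O_x = 0, O_y = 8499 N, M_O = 14270 N·m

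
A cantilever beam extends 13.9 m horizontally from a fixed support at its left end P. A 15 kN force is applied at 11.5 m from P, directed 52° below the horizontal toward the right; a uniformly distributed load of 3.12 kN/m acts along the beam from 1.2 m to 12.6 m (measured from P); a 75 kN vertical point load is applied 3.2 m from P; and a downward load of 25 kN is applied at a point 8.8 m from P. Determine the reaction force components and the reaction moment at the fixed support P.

Resultant of the distributed load: 3.12 × 11.4 = 35.568 kN at 6.9 m from P.
ΣF_x = 0: P_x + 15·cos52° = 0 → P_x = -9.235 kN.
ΣF_y = 0: P_y − 15·sin52° − 3.12·11.4 − 75 − 25 = 0 → P_y = 147.4 kN.
ΣM about P: M_P − 15·sin52°·11.5 − (3.12·11.4)·6.9 − 75·3.2 − 25·8.8 = 0 → M_P = 841.4 kN·m.

P_x = -9.235 kN, P_y = 147.4 kN, M_P = 841.4 kN·m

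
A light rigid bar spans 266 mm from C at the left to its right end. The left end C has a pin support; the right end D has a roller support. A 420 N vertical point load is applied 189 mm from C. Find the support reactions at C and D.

C_x = 0, C_y = 121.6 N, D_y = 298.4 N

Moments about C: D_y·266 − 420·189 = 0 → D_y = 79380/266 = 298.421 ≈ 298.4 N.
ΣF_y = 0: C_y + 298.421 − 420 = 0 → C_y = 121.6 N.
ΣF_x = 0: no horizontal applied forces, so C_x = 0.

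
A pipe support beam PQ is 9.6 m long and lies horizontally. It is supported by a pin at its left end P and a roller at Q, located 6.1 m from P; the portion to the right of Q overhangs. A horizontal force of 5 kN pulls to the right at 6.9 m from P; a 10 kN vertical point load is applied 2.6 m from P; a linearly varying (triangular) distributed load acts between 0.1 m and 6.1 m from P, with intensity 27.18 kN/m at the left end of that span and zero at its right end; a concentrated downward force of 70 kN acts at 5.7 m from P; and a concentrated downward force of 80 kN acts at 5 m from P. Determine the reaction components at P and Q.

Resultant of the triangular load: ½ × 27.18 × 6 = 81.54 kN, acting at 2.1 m from P (one-third of the span from the peak).
ΣM about P: Q_y·6.1 − 10·2.6 − (½·27.18·6)·2.1 − 70·5.7 − 80·5 = 0 → Q_y = 996.234/6.1 = 163.317 ≈ 163.3 kN.
ΣF_y = 0: P_y + 163.317 − 10 − ½·27.18·6 − 70 − 80 = 0 → P_y = 78.22 kN.
ΣF_x = 0: P_x + 5 = 0 → P_x = -5.000 kN.

P_x = -5.000 kN, P_y = 78.22 kN, Q_y = 163.3 kN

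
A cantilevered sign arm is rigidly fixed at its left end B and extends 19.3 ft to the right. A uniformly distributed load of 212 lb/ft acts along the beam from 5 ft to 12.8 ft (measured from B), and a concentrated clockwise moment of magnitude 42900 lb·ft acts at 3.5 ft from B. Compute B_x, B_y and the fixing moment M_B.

B_x = 0, B_y = 1654 lb, M_B = 57620 lb·ft

Resultant of the distributed load: 212 × 7.8 = 1653.6 lb at 8.9 ft from B.
ΣF_x = 0: B_x = 0.
ΣF_y = 0: B_y − 212·7.8 = 0 → B_y = 1654 lb.
ΣM about B: M_B − (212·7.8)·8.9 − 42900 = 0 → M_B = 57620 lb·ft.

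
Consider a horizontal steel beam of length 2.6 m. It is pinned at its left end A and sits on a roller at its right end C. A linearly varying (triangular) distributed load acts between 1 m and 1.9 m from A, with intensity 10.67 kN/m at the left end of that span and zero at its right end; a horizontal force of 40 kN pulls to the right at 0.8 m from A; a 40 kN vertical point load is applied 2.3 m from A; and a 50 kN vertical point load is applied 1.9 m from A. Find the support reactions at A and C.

Resultant of the triangular load: ½ × 10.67 × 0.9 = 4.8015 kN, acting at 1.3 m from A (one-third of the span from the peak).
ΣM about A: C_y·2.6 − (½·10.67·0.9)·1.3 − 40·2.3 − 50·1.9 = 0 → C_y = 193.24195/2.6 = 74.3238 ≈ 74.32 kN.
ΣF_y = 0: A_y + 74.3238 − ½·10.67·0.9 − 40 − 50 = 0 → A_y = 20.48 kN.
ΣF_x = 0: A_x + 40 = 0 → A_x = -40.00 kN.

A_x = -40.00 kN, A_y = 20.48 kN, C_y = 74.32 kN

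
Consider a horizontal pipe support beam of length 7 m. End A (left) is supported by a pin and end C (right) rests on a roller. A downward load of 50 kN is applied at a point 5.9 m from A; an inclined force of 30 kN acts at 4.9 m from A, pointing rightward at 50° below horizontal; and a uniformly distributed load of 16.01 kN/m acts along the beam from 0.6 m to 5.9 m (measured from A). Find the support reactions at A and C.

Resultant of the distributed load: 16.01 × 5.3 = 84.853 kN at 3.25 m from A.
Taking moments about A: C_y·7 − 50·5.9 − 30·sin50°·4.9 − (16.01·5.3)·3.25 = 0 → C_y = 683.381/7 = 97.6259 ≈ 97.63 kN.
ΣF_y = 0: A_y + 97.6259 − 50 − 30·sin50° − 16.01·5.3 = 0 → A_y = 60.21 kN.
ΣF_x = 0: A_x + 30·cos50° = 0 → A_x = -19.28 kN.

A_x = -19.28 kN, A_y = 60.21 kN, C_y = 97.63 kN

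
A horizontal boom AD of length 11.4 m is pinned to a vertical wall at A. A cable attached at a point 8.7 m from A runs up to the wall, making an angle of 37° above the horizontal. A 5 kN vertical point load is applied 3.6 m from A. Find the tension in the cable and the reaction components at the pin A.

T = 3.438 kN, A_x = 2.746 kN, A_y = 2.931 kN

ΣM about A: T·sin37°·8.7 − 5·3.6 = 0 → T = 18/(8.7·0.601815) = 3.43788 ≈ 3.438 kN.
ΣF_x = 0: A_x − T·cos37° = 0 → A_x = 3.43788 × 0.798636 = 2.746 kN.
ΣF_y = 0: A_y + T·sin37° − 5 = 0 → A_y = 5 − 3.43788 × 0.601815 = 2.931 kN.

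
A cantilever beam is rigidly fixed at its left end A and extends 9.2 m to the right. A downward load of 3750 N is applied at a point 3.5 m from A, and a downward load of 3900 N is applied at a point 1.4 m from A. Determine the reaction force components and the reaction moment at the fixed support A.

ΣF_x = 0: A_x = 0.
ΣF_y = 0: A_y − 3750 − 3900 = 0 → A_y = 7650 N.
ΣM about A: M_A − 3750·3.5 − 3900·1.4 = 0 → M_A = 18580 N·m.

A_x = 0, A_y = 7650 N, M_A = 18580 N·m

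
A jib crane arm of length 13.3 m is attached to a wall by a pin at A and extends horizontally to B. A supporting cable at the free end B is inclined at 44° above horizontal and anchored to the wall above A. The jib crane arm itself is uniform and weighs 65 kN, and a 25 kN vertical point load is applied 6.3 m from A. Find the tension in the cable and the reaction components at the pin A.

ΣM about A: T·sin44°·13.3 − 65·6.65 − 25·6.3 = 0 → T = 589.75/(13.3·0.694658) = 63.833 ≈ 63.83 kN.
ΣF_x = 0: A_x − T·cos44° = 0 → A_x = 63.833 × 0.71934 = 45.92 kN.
ΣF_y = 0: A_y + T·sin44° − 65 − 25 = 0 → A_y = 90 − 63.833 × 0.694658 = 45.66 kN.

T = 63.83 kN, A_x = 45.92 kN, A_y = 45.66 kN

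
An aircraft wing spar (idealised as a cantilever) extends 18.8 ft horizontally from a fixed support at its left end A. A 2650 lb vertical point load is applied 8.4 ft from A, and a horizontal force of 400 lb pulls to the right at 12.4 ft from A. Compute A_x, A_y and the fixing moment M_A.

ΣF_x = 0: A_x + 400 = 0 → A_x = -400.0 lb.
ΣF_y = 0: A_y − 2650 = 0 → A_y = 2650 lb.
ΣM about A: M_A − 2650·8.4 = 0 → M_A = 22260 lb·ft.

A_x = -400.0 lb, A_y = 2650 lb, M_A = 22260 lb·ft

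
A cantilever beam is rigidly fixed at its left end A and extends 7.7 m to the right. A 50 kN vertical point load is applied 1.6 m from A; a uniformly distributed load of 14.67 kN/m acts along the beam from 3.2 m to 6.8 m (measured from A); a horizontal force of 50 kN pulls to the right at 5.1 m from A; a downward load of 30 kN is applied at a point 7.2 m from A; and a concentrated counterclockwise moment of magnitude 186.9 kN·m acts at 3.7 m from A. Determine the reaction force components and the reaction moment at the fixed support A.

A_x = -50.00 kN, A_y = 132.8 kN, M_A = 373.2 kN·m

Resultant of the distributed load: 14.67 × 3.6 = 52.812 kN at 5 m from A.
ΣF_x = 0: A_x + 50 = 0 → A_x = -50.00 kN.
ΣF_y = 0: A_y − 50 − 14.67·3.6 − 30 = 0 → A_y = 132.8 kN.
ΣM about A: M_A − 50·1.6 − (14.67·3.6)·5 − 30·7.2 + 186.9 = 0 → M_A = 373.2 kN·m.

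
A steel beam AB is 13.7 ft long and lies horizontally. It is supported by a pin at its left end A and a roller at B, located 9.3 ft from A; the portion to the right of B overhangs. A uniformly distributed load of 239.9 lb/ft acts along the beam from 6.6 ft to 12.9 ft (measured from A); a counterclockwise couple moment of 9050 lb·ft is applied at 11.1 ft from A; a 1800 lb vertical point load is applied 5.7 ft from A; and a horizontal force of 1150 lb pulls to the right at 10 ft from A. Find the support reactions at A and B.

Resultant of the distributed load: 239.9 × 6.3 = 1511.37 lb at 9.75 ft from A.
Taking moments about A: B_y·9.3 − (239.9·6.3)·9.75 + 9050 − 1800·5.7 = 0 → B_y = 15945.8575/9.3 = 1714.61 ≈ 1715 lb.
ΣF_y = 0: A_y + 1714.61 − 239.9·6.3 − 1800 = 0 → A_y = 1597 lb.
ΣF_x = 0: A_x + 1150 = 0 → A_x = -1150 lb.

A_x = -1150 lb, A_y = 1597 lb, B_y = 1715 lb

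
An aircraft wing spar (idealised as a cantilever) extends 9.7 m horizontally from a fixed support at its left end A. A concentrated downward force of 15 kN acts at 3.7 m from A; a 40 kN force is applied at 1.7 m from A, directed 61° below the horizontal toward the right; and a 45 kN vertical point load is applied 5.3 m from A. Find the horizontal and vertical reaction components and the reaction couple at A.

ΣF_x = 0: A_x + 40·cos61° = 0 → A_x = -19.39 kN.
ΣF_y = 0: A_y − 15 − 40·sin61° − 45 = 0 → A_y = 94.98 kN.
ΣM about A: M_A − 15·3.7 − 40·sin61°·1.7 − 45·5.3 = 0 → M_A = 353.5 kN·m.

A_x = -19.39 kN, A_y = 94.98 kN, M_A = 353.5 kN·m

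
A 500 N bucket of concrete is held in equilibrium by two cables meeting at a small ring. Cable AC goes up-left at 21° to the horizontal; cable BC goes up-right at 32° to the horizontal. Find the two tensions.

ΣF_x = 0: −T_AC·cos21° + T_BC·cos32° = 0 → T_BC = 1.10086·T_AC.
ΣF_y = 0: T_AC·sin21° + T_BC·sin32° = 500.
Substitute: T_AC·(0.358368 + 1.10086·0.529919) = 500 → T_AC = 530.935 ≈ 530.9 N.
Then T_BC = 1.10086 × 530.935 = 584.5 N.

T_AC = 530.9 N, T_BC = 584.5 N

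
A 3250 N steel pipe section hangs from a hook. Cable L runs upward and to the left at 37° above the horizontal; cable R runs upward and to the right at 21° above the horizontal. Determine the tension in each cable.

T_L = 3578 N, T_R = 3061 N

ΣF_x = 0: −T_L·cos37° + T_R·cos21° = 0 → T_R = 0.855454·T_L.
ΣF_y = 0: T_L·sin37° + T_R·sin21° = 3250.
Substitute: T_L·(0.601815 + 0.855454·0.358368) = 3250 → T_L = 3577.79 ≈ 3578 N.
Then T_R = 0.855454 × 3577.79 = 3061 N.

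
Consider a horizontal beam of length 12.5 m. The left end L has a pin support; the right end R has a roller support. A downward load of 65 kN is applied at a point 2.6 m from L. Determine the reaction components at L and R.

ΣM about L: R_y·12.5 − 65·2.6 = 0 → R_y = 169/12.5 = 13.52 kN.
ΣF_y = 0: L_y + 13.52 − 65 = 0 → L_y = 51.48 kN.
ΣF_x = 0: no horizontal applied forces, so L_x = 0.

L_x = 0, L_y = 51.48 kN, R_y = 13.52 kN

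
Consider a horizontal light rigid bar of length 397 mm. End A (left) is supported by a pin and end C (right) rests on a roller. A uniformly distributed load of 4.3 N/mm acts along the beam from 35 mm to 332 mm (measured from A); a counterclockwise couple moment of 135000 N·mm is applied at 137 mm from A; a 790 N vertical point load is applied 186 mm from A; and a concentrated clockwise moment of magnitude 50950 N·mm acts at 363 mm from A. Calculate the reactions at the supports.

Resultant of the distributed load: 4.3 × 297 = 1277.1 N at 183.5 mm from A.
ΣM about A: C_y·397 − (4.3·297)·183.5 + 135000 − 790·186 − 50950 = 0 → C_y = 297237.85/397 = 748.71 ≈ 748.7 N.
ΣF_y = 0: A_y + 748.71 − 4.3·297 − 790 = 0 → A_y = 1318 N.
ΣF_x = 0: no horizontal applied forces, so A_x = 0.

A_x = 0, A_y = 1318 N, C_y = 748.7 N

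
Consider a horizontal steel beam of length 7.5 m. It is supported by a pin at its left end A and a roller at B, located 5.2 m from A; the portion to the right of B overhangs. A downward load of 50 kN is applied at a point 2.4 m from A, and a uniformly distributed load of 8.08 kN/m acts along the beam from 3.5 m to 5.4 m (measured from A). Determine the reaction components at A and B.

Resultant of the distributed load: 8.08 × 1.9 = 15.352 kN at 4.45 m from A.
Moments about A: B_y·5.2 − 50·2.4 − (8.08·1.9)·4.45 = 0 → B_y = 188.3164/5.2 = 36.2147 ≈ 36.21 kN.
ΣF_y = 0: A_y + 36.2147 − 50 − 8.08·1.9 = 0 → A_y = 29.14 kN.
ΣF_x = 0: no horizontal applied forces, so A_x = 0.

A_x = 0, A_y = 29.14 kN, B_y = 36.21 kN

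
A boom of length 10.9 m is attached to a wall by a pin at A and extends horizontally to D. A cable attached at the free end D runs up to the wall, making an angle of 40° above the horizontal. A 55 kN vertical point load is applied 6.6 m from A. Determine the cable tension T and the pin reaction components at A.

ΣM about A: T·sin40°·10.9 − 55·6.6 = 0 → T = 363/(10.9·0.642788) = 51.8099 ≈ 51.81 kN.
ΣF_x = 0: A_x − T·cos40° = 0 → A_x = 51.8099 × 0.766044 = 39.69 kN.
ΣF_y = 0: A_y + T·sin40° − 55 = 0 → A_y = 55 − 51.8099 × 0.642788 = 21.70 kN.

T = 51.81 kN, A_x = 39.69 kN, A_y = 21.70 kN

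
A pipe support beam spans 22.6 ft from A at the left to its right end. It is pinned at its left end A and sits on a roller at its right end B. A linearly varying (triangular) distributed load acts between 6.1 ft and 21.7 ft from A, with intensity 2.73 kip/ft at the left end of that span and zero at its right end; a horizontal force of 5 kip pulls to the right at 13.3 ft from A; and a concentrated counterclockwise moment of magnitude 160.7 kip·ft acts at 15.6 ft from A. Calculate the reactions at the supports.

Resultant of the triangular load: ½ × 2.73 × 15.6 = 21.294 kip, acting at 11.3 ft from A (one-third of the span from the peak).
Moments about A: B_y·22.6 − (½·2.73·15.6)·11.3 + 160.7 = 0 → B_y = 79.9222/22.6 = 3.53638 ≈ 3.536 kip.
ΣF_y = 0: A_y + 3.53638 − ½·2.73·15.6 = 0 → A_y = 17.76 kip.
ΣF_x = 0: A_x + 5 = 0 → A_x = -5.000 kip.

A_x = -5.000 kip, A_y = 17.76 kip, B_y = 3.536 kip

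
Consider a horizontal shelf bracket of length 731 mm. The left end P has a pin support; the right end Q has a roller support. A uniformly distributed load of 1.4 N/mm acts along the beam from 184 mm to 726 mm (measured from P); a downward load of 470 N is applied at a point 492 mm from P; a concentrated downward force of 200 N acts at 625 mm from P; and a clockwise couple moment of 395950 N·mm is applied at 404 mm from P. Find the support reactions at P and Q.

P_x = 0, P_y = -72.49 N, Q_y = 1501 N

Resultant of the distributed load: 1.4 × 542 = 758.8 N at 455 mm from P.
Moments about P: Q_y·731 − (1.4·542)·455 − 470·492 − 200·625 − 395950 = 0 → Q_y = 1097444/731 = 1501.29 ≈ 1501 N.
ΣF_y = 0: P_y + 1501.29 − 1.4·542 − 470 − 200 = 0 → P_y = -72.49 N.
ΣF_x = 0: no horizontal applied forces, so P_x = 0.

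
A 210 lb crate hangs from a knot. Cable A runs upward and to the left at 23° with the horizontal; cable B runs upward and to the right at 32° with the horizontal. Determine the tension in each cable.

T_A = 217.4 lb, T_B = 236.0 lb

ΣF_x = 0: −T_A·cos23° + T_B·cos32° = 0 → T_B = 1.08544·T_A.
ΣF_y = 0: T_A·sin23° + T_B·sin32° = 210.
Substitute: T_A·(0.390731 + 1.08544·0.529919) = 210 → T_A = 217.408 ≈ 217.4 lb.
Then T_B = 1.08544 × 217.408 = 236.0 lb.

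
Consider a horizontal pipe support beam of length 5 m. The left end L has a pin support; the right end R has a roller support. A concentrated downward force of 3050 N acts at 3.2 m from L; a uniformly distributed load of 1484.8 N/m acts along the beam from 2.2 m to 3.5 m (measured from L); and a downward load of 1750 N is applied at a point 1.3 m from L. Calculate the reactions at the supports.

L_x = 0, L_y = 3223 N, R_y = 3507 N

Resultant of the distributed load: 1484.8 × 1.3 = 1930.24 N at 2.85 m from L.
Moments about L: R_y·5 − 3050·3.2 − (1484.8·1.3)·2.85 − 1750·1.3 = 0 → R_y = 17536.184/5 = 3507.24 ≈ 3507 N.
ΣF_y = 0: L_y + 3507.24 − 3050 − 1484.8·1.3 − 1750 = 0 → L_y = 3223 N.
ΣF_x = 0: no horizontal applied forces, so L_x = 0.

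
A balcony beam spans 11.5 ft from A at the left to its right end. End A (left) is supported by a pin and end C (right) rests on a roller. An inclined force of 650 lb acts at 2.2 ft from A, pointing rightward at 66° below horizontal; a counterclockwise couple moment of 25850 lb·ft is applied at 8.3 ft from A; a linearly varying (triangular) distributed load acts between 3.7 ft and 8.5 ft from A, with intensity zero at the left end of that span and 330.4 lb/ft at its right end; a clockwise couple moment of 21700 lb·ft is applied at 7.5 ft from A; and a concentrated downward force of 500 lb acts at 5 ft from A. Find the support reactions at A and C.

Resultant of the triangular load: ½ × 330.4 × 4.8 = 792.96 lb, acting at 6.9 ft from A (one-third of the span from the peak).
Moments about A: C_y·11.5 − 650·sin66°·2.2 + 25850 − (½·330.4·4.8)·6.9 − 21700 − 500·5 = 0 → C_y = 5127.79/11.5 = 445.895 ≈ 445.9 lb.
ΣF_y = 0: A_y + 445.895 − 650·sin66° − ½·330.4·4.8 − 500 = 0 → A_y = 1441 lb.
ΣF_x = 0: A_x + 650·cos66° = 0 → A_x = -264.4 lb.

A_x = -264.4 lb, A_y = 1441 lb, C_y = 445.9 lb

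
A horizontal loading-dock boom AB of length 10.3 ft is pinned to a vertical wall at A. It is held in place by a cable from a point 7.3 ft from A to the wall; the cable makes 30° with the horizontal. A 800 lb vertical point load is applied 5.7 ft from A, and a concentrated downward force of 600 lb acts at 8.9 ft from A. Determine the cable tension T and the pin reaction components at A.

ΣM about A: T·sin30°·7.3 − 800·5.7 − 600·8.9 = 0 → T = 9900/(7.3·0.5) = 2712.33 ≈ 2712 lb.
ΣF_x = 0: A_x − T·cos30° = 0 → A_x = 2712.33 × 0.866025 = 2349 lb.
ΣF_y = 0: A_y + T·sin30° − 800 − 600 = 0 → A_y = 1400 − 2712.33 × 0.5 = 43.84 lb.

T = 2712 lb, A_x = 2349 lb, A_y = 43.84 lb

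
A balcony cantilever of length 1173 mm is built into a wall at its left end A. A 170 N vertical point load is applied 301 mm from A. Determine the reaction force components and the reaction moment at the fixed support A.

A_x = 0, A_y = 170.0 N, M_A = 51170 N·mm

ΣF_x = 0: A_x = 0.
ΣF_y = 0: A_y − 170 = 0 → A_y = 170.0 N.
ΣM about A: M_A − 170·301 = 0 → M_A = 51170 N·mm.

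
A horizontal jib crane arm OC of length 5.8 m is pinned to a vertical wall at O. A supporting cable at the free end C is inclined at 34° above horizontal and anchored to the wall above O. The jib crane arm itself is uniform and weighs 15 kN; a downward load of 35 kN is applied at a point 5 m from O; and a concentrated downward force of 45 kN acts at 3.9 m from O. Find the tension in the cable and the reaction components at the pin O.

T = 121.5 kN, O_x = 100.7 kN, O_y = 27.07 kN

ΣM about O: T·sin34°·5.8 − 15·2.9 − 35·5 − 45·3.9 = 0 → T = 394/(5.8·0.559193) = 121.48 ≈ 121.5 kN.
ΣF_x = 0: O_x − T·cos34° = 0 → O_x = 121.48 × 0.829038 = 100.7 kN.
ΣF_y = 0: O_y + T·sin34° − 15 − 35 − 45 = 0 → O_y = 95 − 121.48 × 0.559193 = 27.07 kN.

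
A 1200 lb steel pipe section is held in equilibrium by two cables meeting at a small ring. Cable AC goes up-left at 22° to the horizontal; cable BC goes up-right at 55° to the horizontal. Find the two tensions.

ΣF_x = 0: −T_AC·cos22° + T_BC·cos55° = 0 → T_BC = 1.6165·T_AC.
ΣF_y = 0: T_AC·sin22° + T_BC·sin55° = 1200.
Substitute: T_AC·(0.374607 + 1.6165·0.819152) = 1200 → T_AC = 706.395 ≈ 706.4 lb.
Then T_BC = 1.6165 × 706.395 = 1142 lb.

T_AC = 706.4 lb, T_BC = 1142 lb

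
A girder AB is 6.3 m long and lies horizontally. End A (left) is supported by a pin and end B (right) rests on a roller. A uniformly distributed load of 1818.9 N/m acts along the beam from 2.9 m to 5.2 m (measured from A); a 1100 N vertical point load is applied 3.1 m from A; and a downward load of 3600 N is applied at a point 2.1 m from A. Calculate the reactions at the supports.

Resultant of the distributed load: 1818.9 × 2.3 = 4183.47 N at 4.05 m from A.
ΣM about A: B_y·6.3 − (1818.9·2.3)·4.05 − 1100·3.1 − 3600·2.1 = 0 → B_y = 27913.0535/6.3 = 4430.64 ≈ 4431 N.
ΣF_y = 0: A_y + 4430.64 − 1818.9·2.3 − 1100 − 3600 = 0 → A_y = 4453 N.
ΣF_x = 0: no horizontal applied forces, so A_x = 0.

A_x = 0, A_y = 4453 N, B_y = 4431 N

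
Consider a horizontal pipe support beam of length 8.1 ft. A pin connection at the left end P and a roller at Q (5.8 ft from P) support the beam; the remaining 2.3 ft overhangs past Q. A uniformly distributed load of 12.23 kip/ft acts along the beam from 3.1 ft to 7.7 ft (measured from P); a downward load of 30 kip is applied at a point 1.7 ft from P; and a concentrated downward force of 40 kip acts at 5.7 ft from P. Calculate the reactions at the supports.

Resultant of the distributed load: 12.23 × 4.6 = 56.258 kip at 5.4 ft from P.
Taking moments about P: Q_y·5.8 − (12.23·4.6)·5.4 − 30·1.7 − 40·5.7 = 0 → Q_y = 582.7932/5.8 = 100.482 ≈ 100.5 kip.
ΣF_y = 0: P_y + 100.482 − 12.23·4.6 − 30 − 40 = 0 → P_y = 25.78 kip.
ΣF_x = 0: no horizontal applied forces, so P_x = 0.

P_x = 0, P_y = 25.78 kip, Q_y = 100.5 kip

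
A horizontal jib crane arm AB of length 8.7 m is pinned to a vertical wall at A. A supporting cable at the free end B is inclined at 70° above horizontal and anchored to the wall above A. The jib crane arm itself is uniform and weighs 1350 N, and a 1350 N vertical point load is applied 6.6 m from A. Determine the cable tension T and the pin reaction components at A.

ΣM about A: T·sin70°·8.7 − 1350·4.35 − 1350·6.6 = 0 → T = 14782.5/(8.7·0.939693) = 1808.18 ≈ 1808 N.
ΣF_x = 0: A_x − T·cos70° = 0 → A_x = 1808.18 × 0.34202 = 618.4 N.
ΣF_y = 0: A_y + T·sin70° − 1350 − 1350 = 0 → A_y = 2700 − 1808.18 × 0.939693 = 1001 N.

T = 1808 N, A_x = 618.4 N, A_y = 1001 N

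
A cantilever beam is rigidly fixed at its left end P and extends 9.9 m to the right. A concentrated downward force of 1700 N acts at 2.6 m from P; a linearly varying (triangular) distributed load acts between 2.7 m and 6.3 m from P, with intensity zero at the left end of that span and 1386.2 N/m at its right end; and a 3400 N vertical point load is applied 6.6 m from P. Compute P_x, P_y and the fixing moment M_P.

Resultant of the triangular load: ½ × 1386.2 × 3.6 = 2495.16 N, acting at 5.1 m from P (one-third of the span from the peak).
ΣF_x = 0: P_x = 0.
ΣF_y = 0: P_y − 1700 − ½·1386.2·3.6 − 3400 = 0 → P_y = 7595 N.
ΣM about P: M_P − 1700·2.6 − (½·1386.2·3.6)·5.1 − 3400·6.6 = 0 → M_P = 39590 N·m.

P_x = 0, P_y = 7595 N, M_P = 39590 N·m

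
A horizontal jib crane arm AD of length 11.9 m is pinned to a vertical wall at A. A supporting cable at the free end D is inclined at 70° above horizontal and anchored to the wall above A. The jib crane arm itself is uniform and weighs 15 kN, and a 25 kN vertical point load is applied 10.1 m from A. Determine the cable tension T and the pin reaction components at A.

T = 30.56 kN, A_x = 10.45 kN, A_y = 11.28 kN

ΣM about A: T·sin70°·11.9 − 15·5.95 − 25·10.1 = 0 → T = 341.75/(11.9·0.939693) = 30.5616 ≈ 30.56 kN.
ΣF_x = 0: A_x − T·cos70° = 0 → A_x = 30.5616 × 0.34202 = 10.45 kN.
ΣF_y = 0: A_y + T·sin70° − 15 − 25 = 0 → A_y = 40 − 30.5616 × 0.939693 = 11.28 kN.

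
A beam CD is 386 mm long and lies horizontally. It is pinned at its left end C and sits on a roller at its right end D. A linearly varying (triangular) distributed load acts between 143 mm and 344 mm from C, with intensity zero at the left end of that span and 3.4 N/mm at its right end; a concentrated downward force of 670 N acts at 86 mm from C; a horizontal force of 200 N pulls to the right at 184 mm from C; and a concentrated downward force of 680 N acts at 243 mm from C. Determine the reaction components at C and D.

Resultant of the triangular load: ½ × 3.4 × 201 = 341.7 N, acting at 277 mm from C (one-third of the span from the peak).
Moments about C: D_y·386 − (½·3.4·201)·277 − 670·86 − 680·243 = 0 → D_y = 317510.9/386 = 822.567 ≈ 822.6 N.
ΣF_y = 0: C_y + 822.567 − ½·3.4·201 − 670 − 680 = 0 → C_y = 869.1 N.
ΣF_x = 0: C_x + 200 = 0 → C_x = -200.0 N.

C_x = -200.0 N, C_y = 869.1 N, D_y = 822.6 N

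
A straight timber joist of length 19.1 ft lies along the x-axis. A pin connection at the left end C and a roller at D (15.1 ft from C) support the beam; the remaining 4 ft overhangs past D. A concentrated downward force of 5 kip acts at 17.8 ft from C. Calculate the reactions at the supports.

Moments about C: D_y·15.1 − 5·17.8 = 0 → D_y = 89/15.1 = 5.89404 ≈ 5.894 kip.
ΣF_y = 0: C_y + 5.89404 − 5 = 0 → C_y = -0.8940 kip.
ΣF_x = 0: no horizontal applied forces, so C_x = 0.

C_x = 0, C_y = -0.8940 kip, D_y = 5.894 kip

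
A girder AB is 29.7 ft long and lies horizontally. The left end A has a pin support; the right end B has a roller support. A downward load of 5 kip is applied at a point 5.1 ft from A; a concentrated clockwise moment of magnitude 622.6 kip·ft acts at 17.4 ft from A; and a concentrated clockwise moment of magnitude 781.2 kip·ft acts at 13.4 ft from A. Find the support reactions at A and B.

A_x = 0, A_y = -43.12 kip, B_y = 48.12 kip

ΣM about A: B_y·29.7 − 5·5.1 − 622.6 − 781.2 = 0 → B_y = 1429.3/29.7 = 48.1246 ≈ 48.12 kip.
ΣF_y = 0: A_y + 48.1246 − 5 = 0 → A_y = -43.12 kip.
ΣF_x = 0: no horizontal applied forces, so A_x = 0.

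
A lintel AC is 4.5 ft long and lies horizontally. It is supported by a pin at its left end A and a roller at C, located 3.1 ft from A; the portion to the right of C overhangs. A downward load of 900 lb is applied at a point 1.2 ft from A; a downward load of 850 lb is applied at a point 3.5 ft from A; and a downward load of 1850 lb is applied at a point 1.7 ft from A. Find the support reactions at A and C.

A_x = 0, A_y = 1277 lb, C_y = 2323 lb

ΣM about A: C_y·3.1 − 900·1.2 − 850·3.5 − 1850·1.7 = 0 → C_y = 7200/3.1 = 2322.58 ≈ 2323 lb.
ΣF_y = 0: A_y + 2322.58 − 900 − 850 − 1850 = 0 → A_y = 1277 lb.
ΣF_x = 0: no horizontal applied forces, so A_x = 0.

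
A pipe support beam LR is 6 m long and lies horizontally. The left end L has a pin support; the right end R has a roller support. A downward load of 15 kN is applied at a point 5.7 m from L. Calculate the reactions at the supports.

L_x = 0, L_y = 0.7500 kN, R_y = 14.25 kN

Taking moments about L: R_y·6 − 15·5.7 = 0 → R_y = 85.5/6 = 14.25 kN.
ΣF_y = 0: L_y + 14.25 − 15 = 0 → L_y = 0.7500 kN.
ΣF_x = 0: no horizontal applied forces, so L_x = 0.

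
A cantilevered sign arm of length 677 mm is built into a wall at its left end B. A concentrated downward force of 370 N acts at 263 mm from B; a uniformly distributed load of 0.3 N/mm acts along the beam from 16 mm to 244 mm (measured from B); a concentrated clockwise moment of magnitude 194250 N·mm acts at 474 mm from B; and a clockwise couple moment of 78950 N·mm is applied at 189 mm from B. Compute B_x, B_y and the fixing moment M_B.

Resultant of the distributed load: 0.3 × 228 = 68.4 N at 130 mm from B.
ΣF_x = 0: B_x = 0.
ΣF_y = 0: B_y − 370 − 0.3·228 = 0 → B_y = 438.4 N.
ΣM about B: M_B − 370·263 − (0.3·228)·130 − 194250 − 78950 = 0 → M_B = 379400 N·mm.

B_x = 0, B_y = 438.4 N, M_B = 379400 N·mm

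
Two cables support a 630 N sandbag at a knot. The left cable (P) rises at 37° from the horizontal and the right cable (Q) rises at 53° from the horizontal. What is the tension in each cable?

ΣF_x = 0: −T_P·cos37° + T_Q·cos53° = 0 → T_Q = 1.32704·T_P.
ΣF_y = 0: T_P·sin37° + T_Q·sin53° = 630.
Substitute: T_P·(0.601815 + 1.32704·0.798636) = 630 → T_P = 379.144 ≈ 379.1 N.
Then T_Q = 1.32704 × 379.144 = 503.1 N.

T_P = 379.1 N, T_Q = 503.1 N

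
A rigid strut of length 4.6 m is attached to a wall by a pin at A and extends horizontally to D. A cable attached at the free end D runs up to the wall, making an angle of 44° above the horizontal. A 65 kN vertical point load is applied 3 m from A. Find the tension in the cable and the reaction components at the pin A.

T = 61.02 kN, A_x = 43.90 kN, A_y = 22.61 kN

ΣM about A: T·sin44°·4.6 − 65·3 = 0 → T = 195/(4.6·0.694658) = 61.0247 ≈ 61.02 kN.
ΣF_x = 0: A_x − T·cos44° = 0 → A_x = 61.0247 × 0.71934 = 43.90 kN.
ΣF_y = 0: A_y + T·sin44° − 65 = 0 → A_y = 65 − 61.0247 × 0.694658 = 22.61 kN.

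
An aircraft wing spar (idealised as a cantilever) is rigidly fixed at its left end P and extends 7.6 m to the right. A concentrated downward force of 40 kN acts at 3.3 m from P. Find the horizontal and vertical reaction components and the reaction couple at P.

ΣF_x = 0: P_x = 0.
ΣF_y = 0: P_y − 40 = 0 → P_y = 40.00 kN.
ΣM about P: M_P − 40·3.3 = 0 → M_P = 132.0 kN·m.

P_x = 0, P_y = 40.00 kN, M_P = 132.0 kN·m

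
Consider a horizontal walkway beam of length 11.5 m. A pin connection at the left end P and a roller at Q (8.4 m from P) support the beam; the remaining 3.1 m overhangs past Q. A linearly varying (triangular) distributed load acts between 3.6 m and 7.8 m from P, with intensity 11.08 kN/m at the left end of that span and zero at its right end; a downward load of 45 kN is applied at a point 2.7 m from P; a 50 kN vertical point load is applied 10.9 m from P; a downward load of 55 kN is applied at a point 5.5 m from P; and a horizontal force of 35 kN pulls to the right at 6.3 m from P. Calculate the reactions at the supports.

Resultant of the triangular load: ½ × 11.08 × 4.2 = 23.268 kN, acting at 5 m from P (one-third of the span from the peak).
Taking moments about P: Q_y·8.4 − (½·11.08·4.2)·5 − 45·2.7 − 50·10.9 − 55·5.5 = 0 → Q_y = 1085.34/8.4 = 129.207 ≈ 129.2 kN.
ΣF_y = 0: P_y + 129.207 − ½·11.08·4.2 − 45 − 50 − 55 = 0 → P_y = 44.06 kN.
ΣF_x = 0: P_x + 35 = 0 → P_x = -35.00 kN.

P_x = -35.00 kN, P_y = 44.06 kN, Q_y = 129.2 kN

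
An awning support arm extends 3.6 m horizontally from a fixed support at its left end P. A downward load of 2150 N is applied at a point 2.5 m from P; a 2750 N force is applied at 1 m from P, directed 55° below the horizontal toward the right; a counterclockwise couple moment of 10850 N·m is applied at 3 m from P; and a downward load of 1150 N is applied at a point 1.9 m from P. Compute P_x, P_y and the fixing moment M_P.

ΣF_x = 0: P_x + 2750·cos55° = 0 → P_x = -1577 N.
ΣF_y = 0: P_y − 2150 − 2750·sin55° − 1150 = 0 → P_y = 5553 N.
ΣM about P: M_P − 2150·2.5 − 2750·sin55°·1 + 10850 − 1150·1.9 = 0 → M_P = -1037 N·m.

P_x = -1577 N, P_y = 5553 N, M_P = -1037 N·m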